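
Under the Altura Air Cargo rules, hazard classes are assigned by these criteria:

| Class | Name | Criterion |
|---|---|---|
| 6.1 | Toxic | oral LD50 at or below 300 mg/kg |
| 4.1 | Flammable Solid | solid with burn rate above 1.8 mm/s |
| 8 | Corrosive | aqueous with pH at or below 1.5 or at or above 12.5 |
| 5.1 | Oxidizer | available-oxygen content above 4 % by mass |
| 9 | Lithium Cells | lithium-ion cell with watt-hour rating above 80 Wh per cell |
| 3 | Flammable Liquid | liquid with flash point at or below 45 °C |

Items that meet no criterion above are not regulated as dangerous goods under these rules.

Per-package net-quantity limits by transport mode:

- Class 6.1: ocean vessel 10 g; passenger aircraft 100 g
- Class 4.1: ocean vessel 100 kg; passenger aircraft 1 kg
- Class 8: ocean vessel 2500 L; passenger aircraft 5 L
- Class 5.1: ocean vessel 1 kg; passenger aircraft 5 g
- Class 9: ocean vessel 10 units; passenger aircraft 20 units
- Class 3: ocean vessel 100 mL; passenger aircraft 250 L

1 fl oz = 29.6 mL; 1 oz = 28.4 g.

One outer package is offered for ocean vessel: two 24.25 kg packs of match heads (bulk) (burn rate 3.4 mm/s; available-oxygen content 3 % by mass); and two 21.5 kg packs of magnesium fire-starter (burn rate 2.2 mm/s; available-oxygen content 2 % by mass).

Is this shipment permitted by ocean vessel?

Yes

Match heads (bulk): burn rate 3.4 mm/s > 1.8 mm/s → Class 4.1 (Flammable Solid).
Magnesium fire-starter: burn rate 2.2 mm/s > 1.8 mm/s → Class 4.1 (Flammable Solid).
Class 4.1 net quantity: (two 24.25 kg packs = 48.5 kg) + (two 21.5 kg packs = 43 kg) = 91.5 kg.
91.5 kg ≤ 100 kg (ocean vessel limit, Class 4.1) — within limit.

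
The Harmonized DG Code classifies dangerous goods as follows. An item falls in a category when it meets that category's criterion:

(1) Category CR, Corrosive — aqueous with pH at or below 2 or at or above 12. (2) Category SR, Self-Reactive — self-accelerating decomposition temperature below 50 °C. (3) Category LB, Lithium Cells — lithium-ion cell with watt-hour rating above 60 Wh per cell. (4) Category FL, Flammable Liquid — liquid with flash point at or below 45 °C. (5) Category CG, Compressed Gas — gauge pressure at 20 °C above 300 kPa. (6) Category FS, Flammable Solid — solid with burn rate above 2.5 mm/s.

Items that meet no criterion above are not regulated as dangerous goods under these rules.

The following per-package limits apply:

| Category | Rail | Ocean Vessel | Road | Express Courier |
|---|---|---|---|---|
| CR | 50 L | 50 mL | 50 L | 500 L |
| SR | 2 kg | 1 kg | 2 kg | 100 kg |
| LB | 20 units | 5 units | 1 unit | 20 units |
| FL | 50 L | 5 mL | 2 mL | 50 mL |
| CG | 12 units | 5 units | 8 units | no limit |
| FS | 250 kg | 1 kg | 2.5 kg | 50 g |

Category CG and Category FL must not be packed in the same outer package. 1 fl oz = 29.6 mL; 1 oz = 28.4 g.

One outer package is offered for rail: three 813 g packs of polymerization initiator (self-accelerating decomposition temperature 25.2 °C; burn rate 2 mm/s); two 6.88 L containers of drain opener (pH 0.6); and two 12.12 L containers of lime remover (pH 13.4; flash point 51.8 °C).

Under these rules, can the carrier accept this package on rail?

With self-accelerating decomposition temperature 25.2 °C (< 50 °C), the polymerization initiator falls in Category SR.
Drain opener: pH 0.6 ≤ 2 → Category CR (Corrosive).
With pH 13.4 (≥ 12), the lime remover falls in Category CR.
Total Category CR: (two 6.88 L containers = 13.76 L) + (two 12.12 L containers = 24.24 L) = 38 L.
38 L ≤ 50 L (rail limit, Category CR) — within limit.
Category SR quantity: three 813 g packs = 2.439 kg.
That exceeds the Category SR rail limit of 2 kg.
The segregation rule (Category CG with Category FL) does not apply to Category CR with Category SR.

No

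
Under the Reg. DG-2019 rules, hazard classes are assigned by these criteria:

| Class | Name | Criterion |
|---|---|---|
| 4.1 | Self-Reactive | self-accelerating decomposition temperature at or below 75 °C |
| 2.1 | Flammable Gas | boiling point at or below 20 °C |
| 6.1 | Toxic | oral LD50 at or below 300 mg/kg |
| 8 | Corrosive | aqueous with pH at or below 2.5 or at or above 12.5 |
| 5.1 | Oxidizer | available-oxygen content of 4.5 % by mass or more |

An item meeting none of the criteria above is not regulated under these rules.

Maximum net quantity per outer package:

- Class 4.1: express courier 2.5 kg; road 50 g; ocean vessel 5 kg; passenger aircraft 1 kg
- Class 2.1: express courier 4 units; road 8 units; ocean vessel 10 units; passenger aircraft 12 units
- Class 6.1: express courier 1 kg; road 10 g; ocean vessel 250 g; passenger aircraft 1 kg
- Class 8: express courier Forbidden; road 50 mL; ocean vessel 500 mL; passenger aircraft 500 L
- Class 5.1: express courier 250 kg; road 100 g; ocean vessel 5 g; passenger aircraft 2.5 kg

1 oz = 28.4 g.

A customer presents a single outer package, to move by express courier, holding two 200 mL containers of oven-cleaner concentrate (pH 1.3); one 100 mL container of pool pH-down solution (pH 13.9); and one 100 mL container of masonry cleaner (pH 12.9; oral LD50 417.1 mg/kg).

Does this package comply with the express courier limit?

No

pH 1.3 meets the Class 8 criterion (Corrosive), so the oven-cleaner concentrate is Class 8.
With pH 13.9 (≥ 12.5), the pool pH-down solution falls in Class 8.
pH 12.9 meets the Class 8 criterion (Corrosive), so the masonry cleaner is Class 8.
Total Class 8: (two 200 mL containers = 400 mL) + 100 mL + 100 mL = 600 mL.
Class 8 is Forbidden by express courier.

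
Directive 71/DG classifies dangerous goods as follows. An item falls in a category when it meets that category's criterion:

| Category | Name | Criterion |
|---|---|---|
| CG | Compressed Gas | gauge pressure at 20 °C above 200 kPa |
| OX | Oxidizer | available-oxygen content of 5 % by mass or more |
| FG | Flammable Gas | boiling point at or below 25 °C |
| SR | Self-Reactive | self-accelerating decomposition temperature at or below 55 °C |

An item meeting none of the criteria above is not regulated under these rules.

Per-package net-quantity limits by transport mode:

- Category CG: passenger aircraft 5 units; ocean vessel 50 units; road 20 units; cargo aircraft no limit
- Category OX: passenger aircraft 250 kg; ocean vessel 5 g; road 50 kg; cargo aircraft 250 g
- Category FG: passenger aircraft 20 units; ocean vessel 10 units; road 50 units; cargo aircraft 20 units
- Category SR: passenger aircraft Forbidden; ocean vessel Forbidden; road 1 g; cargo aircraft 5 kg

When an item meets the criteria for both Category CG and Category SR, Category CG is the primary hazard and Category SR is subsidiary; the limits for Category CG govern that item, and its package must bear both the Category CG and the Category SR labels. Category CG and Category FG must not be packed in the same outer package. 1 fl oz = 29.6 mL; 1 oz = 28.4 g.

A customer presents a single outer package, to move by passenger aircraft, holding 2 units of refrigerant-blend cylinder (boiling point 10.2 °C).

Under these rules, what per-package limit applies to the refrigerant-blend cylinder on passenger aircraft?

Boiling point 10.2 °C meets the Category FG criterion (Flammable Gas), so the refrigerant-blend cylinder is Category FG.
The passenger aircraft limit for Category FG is 20 units.

20 units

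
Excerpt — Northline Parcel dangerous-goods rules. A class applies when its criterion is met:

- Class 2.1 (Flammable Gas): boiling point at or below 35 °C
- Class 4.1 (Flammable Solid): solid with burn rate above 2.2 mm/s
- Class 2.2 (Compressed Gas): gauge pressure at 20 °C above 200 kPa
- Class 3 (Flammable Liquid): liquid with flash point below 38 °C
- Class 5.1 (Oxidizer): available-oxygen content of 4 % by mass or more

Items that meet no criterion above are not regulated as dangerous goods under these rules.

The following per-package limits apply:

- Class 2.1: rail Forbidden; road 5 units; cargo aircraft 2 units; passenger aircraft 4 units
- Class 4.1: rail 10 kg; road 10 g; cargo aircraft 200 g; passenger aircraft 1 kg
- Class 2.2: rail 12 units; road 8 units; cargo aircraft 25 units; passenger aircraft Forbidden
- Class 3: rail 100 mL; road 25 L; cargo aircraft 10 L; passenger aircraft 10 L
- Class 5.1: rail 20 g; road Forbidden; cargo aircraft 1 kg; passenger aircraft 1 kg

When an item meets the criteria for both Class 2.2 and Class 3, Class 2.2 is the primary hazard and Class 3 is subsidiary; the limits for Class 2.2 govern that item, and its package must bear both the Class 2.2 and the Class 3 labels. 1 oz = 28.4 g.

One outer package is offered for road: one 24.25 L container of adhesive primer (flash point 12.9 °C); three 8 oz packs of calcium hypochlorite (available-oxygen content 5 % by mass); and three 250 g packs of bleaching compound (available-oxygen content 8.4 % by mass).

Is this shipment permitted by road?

With flash point 12.9 °C (< 38 °C), the adhesive primer falls in Class 3.
The calcium hypochlorite has available-oxygen content 5 % by mass, which is ≥ 4 % by mass, so it is Class 5.1 (Oxidizer).
With available-oxygen content 8.4 % by mass (≥ 4 % by mass), the bleaching compound falls in Class 5.1.
Class 3 quantity: 24.25 L.
That is within the Class 3 road limit of 25 L.
Class 5.1 net quantity: (three 8 oz packs = 681.6 g) + (three 250 g packs = 750 g) = 1431.6 g.
Class 5.1 is Forbidden by road.

No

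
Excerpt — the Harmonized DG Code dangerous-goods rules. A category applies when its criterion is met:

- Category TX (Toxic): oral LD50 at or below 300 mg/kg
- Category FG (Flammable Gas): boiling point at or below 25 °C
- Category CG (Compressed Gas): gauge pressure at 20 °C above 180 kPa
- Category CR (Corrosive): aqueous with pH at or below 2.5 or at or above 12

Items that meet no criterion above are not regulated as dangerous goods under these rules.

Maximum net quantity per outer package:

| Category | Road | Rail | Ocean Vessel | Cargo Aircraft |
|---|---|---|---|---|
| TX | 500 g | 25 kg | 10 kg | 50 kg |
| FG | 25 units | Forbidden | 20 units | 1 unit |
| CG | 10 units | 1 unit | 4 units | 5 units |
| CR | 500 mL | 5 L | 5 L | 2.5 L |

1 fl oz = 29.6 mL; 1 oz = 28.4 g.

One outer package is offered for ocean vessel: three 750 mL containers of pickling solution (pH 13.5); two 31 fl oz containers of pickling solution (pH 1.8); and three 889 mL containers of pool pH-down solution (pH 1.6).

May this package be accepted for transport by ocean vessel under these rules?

No

pH 13.5 meets the Category CR criterion (Corrosive), so the pickling solution is Category CR.
Pickling solution: pH 1.8 ≤ 2.5 → Category CR (Corrosive).
Pool pH-down solution: pH 1.6 ≤ 2.5 → Category CR (Corrosive).
Total Category CR: (three 750 mL containers = 2.25 L) + (two 31 fl oz containers = 1835.2 mL) + (three 889 mL containers = 2.667 L) = 6752.2 mL.
That exceeds the Category CR ocean vessel limit of 5 L.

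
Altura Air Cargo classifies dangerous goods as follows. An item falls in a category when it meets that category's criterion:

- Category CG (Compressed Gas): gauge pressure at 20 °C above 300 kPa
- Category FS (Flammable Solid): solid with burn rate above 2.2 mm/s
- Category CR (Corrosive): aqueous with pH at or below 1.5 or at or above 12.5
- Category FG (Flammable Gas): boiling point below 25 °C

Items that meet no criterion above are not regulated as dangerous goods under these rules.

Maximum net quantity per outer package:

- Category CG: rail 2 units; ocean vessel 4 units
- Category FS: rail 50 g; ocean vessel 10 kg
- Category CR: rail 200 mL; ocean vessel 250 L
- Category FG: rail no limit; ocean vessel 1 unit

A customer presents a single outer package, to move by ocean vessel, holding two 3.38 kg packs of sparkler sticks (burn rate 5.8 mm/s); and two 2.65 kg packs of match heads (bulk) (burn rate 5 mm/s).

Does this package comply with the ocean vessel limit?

No

Sparkler sticks: burn rate 5.8 mm/s > 2.2 mm/s → Category FS (Flammable Solid).
Burn rate 5 mm/s meets the Category FS criterion (Flammable Solid), so the match heads (bulk) are Category FS.
Total Category FS: (two 3.38 kg packs = 6.76 kg) + (two 2.65 kg packs = 5.3 kg) = 12.06 kg.
12.06 kg > 10 kg (ocean vessel limit, Category FS) — over the limit.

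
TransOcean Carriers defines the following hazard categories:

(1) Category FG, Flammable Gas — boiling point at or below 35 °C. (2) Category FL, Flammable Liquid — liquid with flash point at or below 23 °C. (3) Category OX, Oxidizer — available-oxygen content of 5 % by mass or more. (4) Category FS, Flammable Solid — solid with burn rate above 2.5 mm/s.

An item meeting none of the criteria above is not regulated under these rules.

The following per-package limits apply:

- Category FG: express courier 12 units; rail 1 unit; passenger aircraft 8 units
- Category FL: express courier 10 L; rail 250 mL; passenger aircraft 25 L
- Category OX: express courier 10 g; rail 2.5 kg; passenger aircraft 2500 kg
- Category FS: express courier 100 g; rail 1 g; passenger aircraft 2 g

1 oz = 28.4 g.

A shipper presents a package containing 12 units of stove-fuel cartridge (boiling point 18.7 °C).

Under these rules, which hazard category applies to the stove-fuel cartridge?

Category FG

With boiling point 18.7 °C (≤ 35 °C), the stove-fuel cartridge falls in Category FG.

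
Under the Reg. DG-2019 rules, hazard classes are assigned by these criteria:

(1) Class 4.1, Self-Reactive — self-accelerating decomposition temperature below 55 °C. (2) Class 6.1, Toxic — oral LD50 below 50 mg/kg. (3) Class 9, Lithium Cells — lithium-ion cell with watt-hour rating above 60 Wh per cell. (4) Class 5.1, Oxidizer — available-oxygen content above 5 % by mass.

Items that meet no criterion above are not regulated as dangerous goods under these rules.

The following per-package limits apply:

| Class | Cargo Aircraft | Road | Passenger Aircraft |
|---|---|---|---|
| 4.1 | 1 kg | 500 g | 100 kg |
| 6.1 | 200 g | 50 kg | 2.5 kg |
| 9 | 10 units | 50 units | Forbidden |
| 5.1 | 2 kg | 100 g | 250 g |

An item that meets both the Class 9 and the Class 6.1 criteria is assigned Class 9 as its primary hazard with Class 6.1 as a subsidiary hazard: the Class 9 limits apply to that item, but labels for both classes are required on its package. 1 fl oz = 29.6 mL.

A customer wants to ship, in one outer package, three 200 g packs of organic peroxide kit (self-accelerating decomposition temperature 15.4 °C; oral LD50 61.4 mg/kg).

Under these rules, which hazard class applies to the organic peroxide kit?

Class 4.1

Organic peroxide kit: self-accelerating decomposition temperature 15.4 °C < 55 °C → Class 4.1 (Self-Reactive).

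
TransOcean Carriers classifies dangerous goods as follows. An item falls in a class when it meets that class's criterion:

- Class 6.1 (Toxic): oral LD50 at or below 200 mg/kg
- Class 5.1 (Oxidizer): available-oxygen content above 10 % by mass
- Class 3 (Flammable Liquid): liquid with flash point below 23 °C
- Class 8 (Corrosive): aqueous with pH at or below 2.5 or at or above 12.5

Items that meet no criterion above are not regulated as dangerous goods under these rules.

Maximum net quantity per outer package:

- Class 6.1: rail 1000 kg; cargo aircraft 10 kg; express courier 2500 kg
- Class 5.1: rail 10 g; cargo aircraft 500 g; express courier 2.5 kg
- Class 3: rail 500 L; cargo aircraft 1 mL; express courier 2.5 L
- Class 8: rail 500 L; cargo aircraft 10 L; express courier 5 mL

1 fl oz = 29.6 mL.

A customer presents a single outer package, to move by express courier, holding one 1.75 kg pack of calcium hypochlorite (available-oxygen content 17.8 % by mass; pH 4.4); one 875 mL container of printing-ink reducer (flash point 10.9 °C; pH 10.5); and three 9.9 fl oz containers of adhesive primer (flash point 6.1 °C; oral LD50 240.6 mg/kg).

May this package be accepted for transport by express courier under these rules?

Available-oxygen content 17.8 % by mass meets the Class 5.1 criterion (Oxidizer), so the calcium hypochlorite is Class 5.1.
Flash point 10.9 °C meets the Class 3 criterion (Flammable Liquid), so the printing-ink reducer is Class 3.
The adhesive primer has flash point 6.1 °C, which is < 23 °C, so it is Class 3 (Flammable Liquid).
Class 3 net quantity: 875 mL + (three 9.9 fl oz containers = 879.12 mL) = 1754.12 mL.
1754.12 mL is within the express courier limit of 2.5 L for Class 3.
Class 5.1 quantity: 1.75 kg.
That is within the Class 5.1 express courier limit of 2.5 kg.
Every hazard class is within its express courier limit and no segregation rule is violated.

Yes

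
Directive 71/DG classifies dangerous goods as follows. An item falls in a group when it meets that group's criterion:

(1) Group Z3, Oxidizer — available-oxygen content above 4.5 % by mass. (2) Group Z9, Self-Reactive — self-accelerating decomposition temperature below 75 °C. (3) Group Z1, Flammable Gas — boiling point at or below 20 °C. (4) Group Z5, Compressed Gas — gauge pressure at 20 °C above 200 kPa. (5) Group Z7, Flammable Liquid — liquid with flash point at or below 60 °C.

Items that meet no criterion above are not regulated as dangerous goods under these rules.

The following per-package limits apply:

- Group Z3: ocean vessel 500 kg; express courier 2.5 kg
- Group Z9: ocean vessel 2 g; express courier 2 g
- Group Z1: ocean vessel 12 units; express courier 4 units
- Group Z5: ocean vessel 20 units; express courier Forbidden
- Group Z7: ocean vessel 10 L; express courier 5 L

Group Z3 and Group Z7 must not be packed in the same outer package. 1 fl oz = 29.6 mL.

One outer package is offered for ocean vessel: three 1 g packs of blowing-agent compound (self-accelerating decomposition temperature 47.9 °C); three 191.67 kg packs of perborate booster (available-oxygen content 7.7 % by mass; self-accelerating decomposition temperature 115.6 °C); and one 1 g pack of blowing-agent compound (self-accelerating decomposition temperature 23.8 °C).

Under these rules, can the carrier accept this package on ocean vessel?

The blowing-agent compound has self-accelerating decomposition temperature 47.9 °C, which is < 75 °C, so it is Group Z9 (Self-Reactive).
Perborate booster: available-oxygen content 7.7 % by mass > 4.5 % by mass → Group Z3 (Oxidizer).
Blowing-agent compound: self-accelerating decomposition temperature 23.8 °C < 75 °C → Group Z9 (Self-Reactive).
Group Z3 quantity: three 191.67 kg packs = 575.01 kg.
575.01 kg exceeds the ocean vessel limit of 500 kg for Group Z3.
Total Group Z9: (three 1 g packs = 3 g) + 1 g = 4 g.
4 g exceeds the ocean vessel limit of 2 g for Group Z9.
The segregation rule (Group Z3 with Group Z7) does not apply to Group Z3 with Group Z9.

No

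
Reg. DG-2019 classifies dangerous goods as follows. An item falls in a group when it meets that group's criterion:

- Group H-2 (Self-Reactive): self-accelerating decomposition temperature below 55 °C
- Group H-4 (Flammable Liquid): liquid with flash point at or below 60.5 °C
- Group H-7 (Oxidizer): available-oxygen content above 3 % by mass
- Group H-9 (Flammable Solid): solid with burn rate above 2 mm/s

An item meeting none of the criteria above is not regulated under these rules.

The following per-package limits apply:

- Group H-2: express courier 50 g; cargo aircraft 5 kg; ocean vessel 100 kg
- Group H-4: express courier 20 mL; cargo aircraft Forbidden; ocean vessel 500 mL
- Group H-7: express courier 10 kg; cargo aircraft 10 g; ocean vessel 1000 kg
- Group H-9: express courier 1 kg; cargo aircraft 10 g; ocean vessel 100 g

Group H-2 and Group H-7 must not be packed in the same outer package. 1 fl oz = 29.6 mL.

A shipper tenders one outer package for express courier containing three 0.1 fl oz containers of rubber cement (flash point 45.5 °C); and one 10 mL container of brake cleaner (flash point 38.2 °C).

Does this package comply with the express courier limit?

Flash point 45.5 °C meets the Group H-4 criterion (Flammable Liquid), so the rubber cement is Group H-4.
Flash point 38.2 °C meets the Group H-4 criterion (Flammable Liquid), so the brake cleaner is Group H-4.
Group H-4 net quantity: (three 0.1 fl oz containers = 8.88 mL) + 10 mL = 18.88 mL.
18.88 mL is within the express courier limit of 20 mL for Group H-4.

Yes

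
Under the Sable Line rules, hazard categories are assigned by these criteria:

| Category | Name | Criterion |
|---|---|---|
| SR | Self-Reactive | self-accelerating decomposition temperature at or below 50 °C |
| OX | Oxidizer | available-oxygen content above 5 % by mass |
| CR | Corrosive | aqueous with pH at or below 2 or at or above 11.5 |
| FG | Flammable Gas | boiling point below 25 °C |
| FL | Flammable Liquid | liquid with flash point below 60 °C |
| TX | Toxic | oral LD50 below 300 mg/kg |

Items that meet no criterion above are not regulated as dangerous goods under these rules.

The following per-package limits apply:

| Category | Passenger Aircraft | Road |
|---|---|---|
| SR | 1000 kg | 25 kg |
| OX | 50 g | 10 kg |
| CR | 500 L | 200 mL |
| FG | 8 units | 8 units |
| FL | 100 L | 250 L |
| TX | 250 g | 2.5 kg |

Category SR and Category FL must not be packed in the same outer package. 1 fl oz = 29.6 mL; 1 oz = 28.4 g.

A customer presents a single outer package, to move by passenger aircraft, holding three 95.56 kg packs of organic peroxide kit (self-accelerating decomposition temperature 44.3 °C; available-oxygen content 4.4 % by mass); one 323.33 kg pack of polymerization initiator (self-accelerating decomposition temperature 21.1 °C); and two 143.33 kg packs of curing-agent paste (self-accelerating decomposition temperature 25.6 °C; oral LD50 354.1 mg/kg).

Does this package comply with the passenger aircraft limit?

Organic peroxide kit: self-accelerating decomposition temperature 44.3 °C ≤ 50 °C → Category SR (Self-Reactive).
Self-accelerating decomposition temperature 21.1 °C meets the Category SR criterion (Self-Reactive), so the polymerization initiator is Category SR.
Curing-agent paste: self-accelerating decomposition temperature 25.6 °C ≤ 50 °C → Category SR (Self-Reactive).
Total Category SR: (three 95.56 kg packs = 286.68 kg) + 323.33 kg + (two 143.33 kg packs = 286.66 kg) = 896.67 kg.
That is within the Category SR passenger aircraft limit of 1000 kg.

Yes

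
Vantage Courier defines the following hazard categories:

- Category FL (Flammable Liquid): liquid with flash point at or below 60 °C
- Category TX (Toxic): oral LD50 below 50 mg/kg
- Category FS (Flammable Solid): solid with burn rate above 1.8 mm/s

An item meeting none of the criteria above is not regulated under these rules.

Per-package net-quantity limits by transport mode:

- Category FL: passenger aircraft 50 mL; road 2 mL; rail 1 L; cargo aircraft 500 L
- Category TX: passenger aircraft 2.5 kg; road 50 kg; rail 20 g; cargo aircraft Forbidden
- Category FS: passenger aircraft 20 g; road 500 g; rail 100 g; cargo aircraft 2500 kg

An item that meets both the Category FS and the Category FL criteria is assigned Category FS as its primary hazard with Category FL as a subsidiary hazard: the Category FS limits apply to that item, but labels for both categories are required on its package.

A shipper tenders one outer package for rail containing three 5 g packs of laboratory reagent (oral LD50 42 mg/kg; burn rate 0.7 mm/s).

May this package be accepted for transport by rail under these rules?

Yes

Laboratory reagent: oral LD50 42 mg/kg < 50 mg/kg → Category TX (Toxic).
Category TX quantity: three 5 g packs = 15 g.
That is within the Category TX rail limit of 20 g.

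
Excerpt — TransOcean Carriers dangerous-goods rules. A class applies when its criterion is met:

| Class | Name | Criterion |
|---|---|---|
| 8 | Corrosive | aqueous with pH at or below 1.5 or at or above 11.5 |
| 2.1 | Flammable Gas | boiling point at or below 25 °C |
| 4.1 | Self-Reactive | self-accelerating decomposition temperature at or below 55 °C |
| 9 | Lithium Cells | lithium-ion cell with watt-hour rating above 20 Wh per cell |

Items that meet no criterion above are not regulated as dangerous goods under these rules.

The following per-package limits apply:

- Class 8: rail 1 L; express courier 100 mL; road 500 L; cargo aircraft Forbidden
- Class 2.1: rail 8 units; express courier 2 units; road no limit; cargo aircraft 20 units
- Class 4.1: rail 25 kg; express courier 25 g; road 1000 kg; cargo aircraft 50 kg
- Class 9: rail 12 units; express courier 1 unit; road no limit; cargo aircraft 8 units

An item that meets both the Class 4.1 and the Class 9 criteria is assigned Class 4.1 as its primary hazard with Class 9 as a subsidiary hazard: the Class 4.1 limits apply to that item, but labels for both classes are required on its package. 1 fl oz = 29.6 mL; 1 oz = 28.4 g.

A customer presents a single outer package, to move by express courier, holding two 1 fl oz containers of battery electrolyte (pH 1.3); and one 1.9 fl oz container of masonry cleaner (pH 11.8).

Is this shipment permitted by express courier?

No

Battery electrolyte: pH 1.3 ≤ 1.5 → Class 8 (Corrosive).
With pH 11.8 (≥ 11.5), the masonry cleaner falls in Class 8.
Total Class 8: (two 1 fl oz containers = 59.2 mL) + (one 1.9 fl oz container = 56.24 mL) = 115.44 mL.
That exceeds the Class 8 express courier limit of 100 mL.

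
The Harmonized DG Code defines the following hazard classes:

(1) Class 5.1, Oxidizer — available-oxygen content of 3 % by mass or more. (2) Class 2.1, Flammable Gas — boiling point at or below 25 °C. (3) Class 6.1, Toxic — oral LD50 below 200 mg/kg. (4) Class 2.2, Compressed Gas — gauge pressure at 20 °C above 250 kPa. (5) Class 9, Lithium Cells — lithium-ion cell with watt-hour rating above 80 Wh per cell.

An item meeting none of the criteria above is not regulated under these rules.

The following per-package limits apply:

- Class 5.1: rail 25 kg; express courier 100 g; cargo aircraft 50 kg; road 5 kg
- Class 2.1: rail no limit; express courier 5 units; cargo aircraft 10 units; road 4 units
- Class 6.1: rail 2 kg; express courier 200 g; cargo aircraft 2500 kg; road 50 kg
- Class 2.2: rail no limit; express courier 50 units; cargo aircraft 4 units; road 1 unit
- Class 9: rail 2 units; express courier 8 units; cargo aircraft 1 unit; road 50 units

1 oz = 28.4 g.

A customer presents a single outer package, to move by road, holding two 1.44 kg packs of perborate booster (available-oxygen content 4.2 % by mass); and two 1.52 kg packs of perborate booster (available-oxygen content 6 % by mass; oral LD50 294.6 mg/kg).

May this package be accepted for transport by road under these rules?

No

Perborate booster: available-oxygen content 4.2 % by mass ≥ 3 % by mass → Class 5.1 (Oxidizer).
The perborate booster has available-oxygen content 6 % by mass, which is ≥ 3 % by mass, so it is Class 5.1 (Oxidizer).
Class 5.1 net quantity: (two 1.44 kg packs = 2.88 kg) + (two 1.52 kg packs = 3.04 kg) = 5.92 kg.
That exceeds the Class 5.1 road limit of 5 kg.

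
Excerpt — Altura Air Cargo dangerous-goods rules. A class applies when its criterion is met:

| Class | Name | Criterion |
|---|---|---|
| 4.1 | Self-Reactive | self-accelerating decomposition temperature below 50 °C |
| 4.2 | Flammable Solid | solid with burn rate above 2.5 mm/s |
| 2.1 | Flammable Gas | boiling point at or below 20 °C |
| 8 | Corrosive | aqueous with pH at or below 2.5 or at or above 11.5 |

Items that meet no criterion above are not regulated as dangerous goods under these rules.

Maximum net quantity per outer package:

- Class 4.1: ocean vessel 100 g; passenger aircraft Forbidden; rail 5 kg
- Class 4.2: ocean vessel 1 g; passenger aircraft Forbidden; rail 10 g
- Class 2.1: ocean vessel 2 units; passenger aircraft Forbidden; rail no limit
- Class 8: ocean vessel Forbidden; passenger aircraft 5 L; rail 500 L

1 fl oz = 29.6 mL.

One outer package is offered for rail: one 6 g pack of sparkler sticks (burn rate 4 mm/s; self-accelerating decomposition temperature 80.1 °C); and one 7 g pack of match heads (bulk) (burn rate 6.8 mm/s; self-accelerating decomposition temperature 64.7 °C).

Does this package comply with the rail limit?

No

With burn rate 4 mm/s (> 2.5 mm/s), the sparkler sticks fall in Class 4.2.
The match heads (bulk) have burn rate 6.8 mm/s, which is > 2.5 mm/s, so they are Class 4.2 (Flammable Solid).
Class 4.2 net quantity: 6 g + 7 g = 13 g.
13 g > 10 g (rail limit, Class 4.2) — over the limit.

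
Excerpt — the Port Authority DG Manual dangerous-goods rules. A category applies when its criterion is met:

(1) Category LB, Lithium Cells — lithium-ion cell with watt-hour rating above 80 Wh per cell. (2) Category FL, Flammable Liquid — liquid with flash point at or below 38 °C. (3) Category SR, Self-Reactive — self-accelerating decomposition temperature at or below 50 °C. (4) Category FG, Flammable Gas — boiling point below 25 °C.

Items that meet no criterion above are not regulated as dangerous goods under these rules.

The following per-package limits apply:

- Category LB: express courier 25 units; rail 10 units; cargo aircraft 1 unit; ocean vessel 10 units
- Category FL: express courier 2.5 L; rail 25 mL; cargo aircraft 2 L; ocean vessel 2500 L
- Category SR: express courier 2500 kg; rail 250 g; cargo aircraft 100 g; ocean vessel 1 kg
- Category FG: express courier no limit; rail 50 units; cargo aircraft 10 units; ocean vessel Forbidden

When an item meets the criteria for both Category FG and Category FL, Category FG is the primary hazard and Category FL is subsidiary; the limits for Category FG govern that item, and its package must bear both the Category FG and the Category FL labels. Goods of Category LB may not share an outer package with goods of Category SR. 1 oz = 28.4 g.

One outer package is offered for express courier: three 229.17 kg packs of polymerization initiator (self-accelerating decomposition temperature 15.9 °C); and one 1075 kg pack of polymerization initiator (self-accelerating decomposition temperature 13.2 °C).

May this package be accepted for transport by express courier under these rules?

With self-accelerating decomposition temperature 15.9 °C (≤ 50 °C), the polymerization initiator falls in Category SR.
Self-accelerating decomposition temperature 13.2 °C meets the Category SR criterion (Self-Reactive), so the polymerization initiator is Category SR.
Total Category SR: (three 229.17 kg packs = 687.51 kg) + 1075 kg = 1762.51 kg.
1762.51 kg ≤ 2500 kg (express courier limit, Category SR) — within limit.

Yes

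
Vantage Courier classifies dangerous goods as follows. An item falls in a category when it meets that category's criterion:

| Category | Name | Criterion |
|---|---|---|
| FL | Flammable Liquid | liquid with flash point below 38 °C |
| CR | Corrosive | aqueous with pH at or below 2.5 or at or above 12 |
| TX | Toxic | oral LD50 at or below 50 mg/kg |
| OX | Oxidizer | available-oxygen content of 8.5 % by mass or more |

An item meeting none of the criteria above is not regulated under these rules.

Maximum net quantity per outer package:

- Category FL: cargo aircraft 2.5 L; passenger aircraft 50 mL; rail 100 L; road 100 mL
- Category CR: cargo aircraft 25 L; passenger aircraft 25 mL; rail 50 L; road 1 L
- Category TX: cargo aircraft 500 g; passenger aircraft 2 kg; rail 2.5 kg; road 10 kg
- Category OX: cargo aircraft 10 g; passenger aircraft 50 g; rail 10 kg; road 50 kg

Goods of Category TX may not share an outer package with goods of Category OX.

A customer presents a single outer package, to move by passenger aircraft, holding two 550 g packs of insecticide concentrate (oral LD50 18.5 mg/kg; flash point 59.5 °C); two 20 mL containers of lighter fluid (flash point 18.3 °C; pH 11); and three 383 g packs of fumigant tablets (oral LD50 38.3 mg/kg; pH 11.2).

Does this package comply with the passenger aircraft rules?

No

Insecticide concentrate: oral LD50 18.5 mg/kg ≤ 50 mg/kg → Category TX (Toxic).
The lighter fluid has flash point 18.3 °C, which is < 38 °C, so it is Category FL (Flammable Liquid).
The fumigant tablets have oral LD50 38.3 mg/kg, which is ≤ 50 mg/kg, so they are Category TX (Toxic).
Total Category TX: (two 550 g packs = 1.1 kg) + (three 383 g packs = 1.149 kg) = 2.249 kg.
2.249 kg exceeds the passenger aircraft limit of 2 kg for Category TX.
Category FL quantity: two 20 mL containers = 40 mL.
That is within the Category FL passenger aircraft limit of 50 mL.
The segregation rule (Category TX with Category OX) does not apply to Category TX with Category FL.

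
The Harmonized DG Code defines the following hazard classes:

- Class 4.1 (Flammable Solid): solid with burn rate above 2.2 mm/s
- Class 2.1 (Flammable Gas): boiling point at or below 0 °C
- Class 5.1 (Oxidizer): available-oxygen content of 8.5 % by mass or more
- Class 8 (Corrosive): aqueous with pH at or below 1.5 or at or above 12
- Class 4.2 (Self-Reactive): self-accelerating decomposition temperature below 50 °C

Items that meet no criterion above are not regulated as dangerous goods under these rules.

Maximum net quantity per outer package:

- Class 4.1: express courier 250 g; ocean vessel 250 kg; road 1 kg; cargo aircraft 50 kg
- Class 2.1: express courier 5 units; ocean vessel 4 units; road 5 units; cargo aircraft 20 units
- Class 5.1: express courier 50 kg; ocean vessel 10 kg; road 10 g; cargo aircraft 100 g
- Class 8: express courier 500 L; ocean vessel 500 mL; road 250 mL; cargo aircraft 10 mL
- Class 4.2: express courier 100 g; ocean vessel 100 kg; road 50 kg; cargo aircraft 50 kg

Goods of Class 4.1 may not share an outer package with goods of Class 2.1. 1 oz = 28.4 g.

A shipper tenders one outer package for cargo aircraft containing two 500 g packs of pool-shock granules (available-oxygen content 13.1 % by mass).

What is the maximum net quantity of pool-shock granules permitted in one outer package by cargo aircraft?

With available-oxygen content 13.1 % by mass (≥ 8.5 % by mass), the pool-shock granules fall in Class 5.1.
The cargo aircraft limit for Class 5.1 is 100 g.

100 g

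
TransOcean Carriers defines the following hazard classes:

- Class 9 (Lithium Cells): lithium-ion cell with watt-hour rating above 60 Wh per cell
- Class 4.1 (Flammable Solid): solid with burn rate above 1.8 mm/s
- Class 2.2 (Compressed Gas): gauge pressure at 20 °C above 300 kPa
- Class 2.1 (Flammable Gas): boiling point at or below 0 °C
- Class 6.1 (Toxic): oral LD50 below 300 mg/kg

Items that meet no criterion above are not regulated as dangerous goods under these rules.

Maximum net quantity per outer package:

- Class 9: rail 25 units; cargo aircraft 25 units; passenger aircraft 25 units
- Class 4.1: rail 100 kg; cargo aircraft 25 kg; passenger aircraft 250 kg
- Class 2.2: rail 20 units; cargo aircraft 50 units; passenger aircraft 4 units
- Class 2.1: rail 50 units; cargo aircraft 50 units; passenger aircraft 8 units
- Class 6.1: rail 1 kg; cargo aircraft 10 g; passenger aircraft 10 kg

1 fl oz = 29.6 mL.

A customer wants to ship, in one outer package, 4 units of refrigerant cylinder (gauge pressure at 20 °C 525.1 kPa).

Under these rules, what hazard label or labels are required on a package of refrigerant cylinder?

With gauge pressure at 20 °C 525.1 kPa (> 300 kPa), the refrigerant cylinder falls in Class 2.2.
Only the Class 2.2 label is required.

Class 2.2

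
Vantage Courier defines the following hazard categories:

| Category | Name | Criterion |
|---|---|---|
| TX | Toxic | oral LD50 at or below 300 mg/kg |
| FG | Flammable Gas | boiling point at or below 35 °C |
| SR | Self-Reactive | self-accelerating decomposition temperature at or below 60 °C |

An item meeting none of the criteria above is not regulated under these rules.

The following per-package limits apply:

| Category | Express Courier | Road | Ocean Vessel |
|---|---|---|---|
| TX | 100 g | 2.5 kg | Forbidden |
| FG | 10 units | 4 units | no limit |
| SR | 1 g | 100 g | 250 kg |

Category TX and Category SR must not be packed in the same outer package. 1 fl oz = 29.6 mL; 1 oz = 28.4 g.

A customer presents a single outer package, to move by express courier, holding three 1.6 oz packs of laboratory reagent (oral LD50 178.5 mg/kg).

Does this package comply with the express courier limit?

Laboratory reagent: oral LD50 178.5 mg/kg ≤ 300 mg/kg → Category TX (Toxic).
Category TX quantity: three 1.6 oz packs = 136.32 g.
136.32 g exceeds the express courier limit of 100 g for Category TX.

No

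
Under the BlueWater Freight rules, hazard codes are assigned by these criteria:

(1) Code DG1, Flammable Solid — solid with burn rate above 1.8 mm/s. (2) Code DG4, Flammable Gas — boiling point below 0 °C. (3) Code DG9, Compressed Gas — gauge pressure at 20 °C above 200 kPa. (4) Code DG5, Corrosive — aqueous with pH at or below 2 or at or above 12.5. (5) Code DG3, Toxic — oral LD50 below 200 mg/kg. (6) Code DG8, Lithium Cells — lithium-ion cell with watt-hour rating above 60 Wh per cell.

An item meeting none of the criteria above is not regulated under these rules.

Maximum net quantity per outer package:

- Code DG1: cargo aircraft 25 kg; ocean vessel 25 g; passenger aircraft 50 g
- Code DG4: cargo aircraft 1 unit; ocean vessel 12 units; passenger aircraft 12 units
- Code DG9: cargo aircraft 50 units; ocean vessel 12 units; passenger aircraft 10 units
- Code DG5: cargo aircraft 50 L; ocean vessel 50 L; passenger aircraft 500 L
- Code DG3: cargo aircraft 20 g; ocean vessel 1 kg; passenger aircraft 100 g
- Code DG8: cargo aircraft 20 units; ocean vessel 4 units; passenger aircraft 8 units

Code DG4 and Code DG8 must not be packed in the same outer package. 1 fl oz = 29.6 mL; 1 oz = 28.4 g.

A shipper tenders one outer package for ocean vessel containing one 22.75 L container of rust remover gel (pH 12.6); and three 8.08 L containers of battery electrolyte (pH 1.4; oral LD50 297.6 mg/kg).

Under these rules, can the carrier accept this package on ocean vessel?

pH 12.6 meets the Code DG5 criterion (Corrosive), so the rust remover gel is Code DG5.
With pH 1.4 (≤ 2), the battery electrolyte falls in Code DG5.
Code DG5 net quantity: 22.75 L + (three 8.08 L containers = 24.24 L) = 46.99 L.
46.99 L ≤ 50 L (ocean vessel limit, Code DG5) — within limit.

Yes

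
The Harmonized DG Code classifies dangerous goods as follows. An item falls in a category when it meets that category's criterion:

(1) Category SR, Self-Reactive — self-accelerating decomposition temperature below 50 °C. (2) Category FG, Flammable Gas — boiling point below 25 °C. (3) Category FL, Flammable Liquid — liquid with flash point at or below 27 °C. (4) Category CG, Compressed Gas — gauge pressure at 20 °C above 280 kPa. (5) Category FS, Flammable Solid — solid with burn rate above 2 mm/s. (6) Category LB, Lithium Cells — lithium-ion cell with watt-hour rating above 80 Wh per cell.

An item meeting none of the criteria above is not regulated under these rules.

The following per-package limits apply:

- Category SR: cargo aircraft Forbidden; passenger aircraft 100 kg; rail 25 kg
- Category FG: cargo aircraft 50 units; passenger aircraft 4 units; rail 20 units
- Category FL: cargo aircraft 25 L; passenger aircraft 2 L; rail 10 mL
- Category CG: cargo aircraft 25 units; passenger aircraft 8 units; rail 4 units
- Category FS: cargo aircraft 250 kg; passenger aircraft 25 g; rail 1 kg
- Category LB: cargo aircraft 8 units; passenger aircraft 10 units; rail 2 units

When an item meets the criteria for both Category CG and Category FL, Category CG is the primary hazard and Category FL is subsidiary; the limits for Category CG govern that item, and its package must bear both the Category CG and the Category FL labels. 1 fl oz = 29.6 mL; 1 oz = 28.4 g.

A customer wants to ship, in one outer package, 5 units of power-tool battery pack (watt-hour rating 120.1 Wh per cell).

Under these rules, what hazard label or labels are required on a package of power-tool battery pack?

Category LB

The power-tool battery pack has watt-hour rating 120.1 Wh per cell, which is > 80 Wh per cell, so it is Category LB (Lithium Cells).
Only the Category LB label is required.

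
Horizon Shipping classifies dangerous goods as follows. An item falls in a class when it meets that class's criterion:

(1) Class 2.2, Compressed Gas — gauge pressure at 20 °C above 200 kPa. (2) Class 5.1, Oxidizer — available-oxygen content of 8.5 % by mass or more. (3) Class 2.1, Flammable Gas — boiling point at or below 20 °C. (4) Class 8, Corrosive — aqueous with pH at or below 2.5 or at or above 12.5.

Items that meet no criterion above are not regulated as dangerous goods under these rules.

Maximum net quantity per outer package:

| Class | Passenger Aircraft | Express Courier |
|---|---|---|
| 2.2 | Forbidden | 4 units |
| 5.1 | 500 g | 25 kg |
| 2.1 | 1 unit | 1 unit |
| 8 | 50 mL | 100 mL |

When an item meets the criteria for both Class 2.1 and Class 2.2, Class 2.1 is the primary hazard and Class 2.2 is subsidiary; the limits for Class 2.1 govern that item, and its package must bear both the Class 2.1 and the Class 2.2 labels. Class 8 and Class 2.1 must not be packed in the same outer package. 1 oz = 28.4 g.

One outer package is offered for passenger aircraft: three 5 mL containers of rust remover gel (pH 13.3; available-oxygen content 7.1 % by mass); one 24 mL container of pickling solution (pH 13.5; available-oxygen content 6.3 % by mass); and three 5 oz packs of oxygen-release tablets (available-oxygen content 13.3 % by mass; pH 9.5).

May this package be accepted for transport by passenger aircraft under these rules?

Yes

The rust remover gel has pH 13.3, which is ≥ 12.5, so it is Class 8 (Corrosive).
pH 13.5 meets the Class 8 criterion (Corrosive), so the pickling solution is Class 8.
Available-oxygen content 13.3 % by mass meets the Class 5.1 criterion (Oxidizer), so the oxygen-release tablets are Class 5.1.
Total Class 8: (three 5 mL containers = 15 mL) + 24 mL = 39 mL.
39 mL ≤ 50 mL (passenger aircraft limit, Class 8) — within limit.
Class 5.1 quantity: three 5 oz packs = 426 g.
426 g ≤ 500 g (passenger aircraft limit, Class 5.1) — within limit.
The segregation rule (Class 8 with Class 2.1) does not apply to Class 8 with Class 5.1.
Every hazard class is within its passenger aircraft limit and no segregation rule is violated.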